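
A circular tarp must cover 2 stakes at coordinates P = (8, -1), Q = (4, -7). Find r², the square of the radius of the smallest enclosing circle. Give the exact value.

13

The smallest circle enclosing two points has them as diameter endpoints.
Centre = midpoint = (6, -4); r² = |PQ|²/4 = 52/4 = 13.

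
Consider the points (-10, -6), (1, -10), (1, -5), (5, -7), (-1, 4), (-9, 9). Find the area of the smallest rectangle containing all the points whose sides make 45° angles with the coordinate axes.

285

In coordinates u = x + y, v = x − y the rectangle is axis-aligned; the map (x,y)→(u,v) scales areas by 2.
u-values: -16, -9, -4, -2, 3, 0; range = 3 − (-16) = 19.
v-values: -4, 11, 6, 12, -5, -18; range = 12 − (-18) = 30.
Area = (19 × 30) / 2 = 285.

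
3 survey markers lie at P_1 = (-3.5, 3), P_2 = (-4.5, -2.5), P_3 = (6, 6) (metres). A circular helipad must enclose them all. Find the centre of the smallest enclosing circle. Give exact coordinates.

(0.75, 1.75)

Side lengths²: P_1P_2² = 31.25, P_1P_3² = 99.25, P_2P_3² = 182.5.
Since P_2P_3² = 182.5 ≥ 99.25 + 31.25 = 130.5, the angle opposite P_2P_3 is not acute, so the smallest enclosing circle has P_2P_3 as diameter.
Centre = midpoint of P_2P_3 = (0.75, 1.75), r² = 182.5/4 = 45.625.
Centre = (0.75, 1.75).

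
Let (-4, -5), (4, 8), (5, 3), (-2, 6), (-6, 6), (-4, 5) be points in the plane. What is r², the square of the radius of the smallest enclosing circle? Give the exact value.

The minimum enclosing circle of a finite set is fixed by two of the points (as a diameter) or three (as a circumcircle).
The farthest pair is (-4, -5)–(4, 8) with squared distance 233. The circle on this segment as diameter has centre (0, 1.5) and r² = 233/4 = 58.25.
Check (5, 3): distance² to centre = 27.25 ≤ 58.25, so it lies inside.
All remaining points lie in this disk, and no smaller disk contains both endpoints, so this is the minimum enclosing circle.

58.25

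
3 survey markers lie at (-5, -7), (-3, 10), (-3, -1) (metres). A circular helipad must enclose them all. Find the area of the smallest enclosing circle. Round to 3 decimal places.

230.122

Call the three points A, B, C in the order given.
Side lengths²: AB² = 293, AC² = 40, BC² = 121.
Since AB² = 293 ≥ 121 + 40 = 161, the angle opposite AB is not acute, so the smallest enclosing circle has AB as diameter.
Centre = midpoint of AB = (-4, 1.5), r² = 293/4 = 73.25.
Area = π·r² = π·73.25 ≈ 230.122.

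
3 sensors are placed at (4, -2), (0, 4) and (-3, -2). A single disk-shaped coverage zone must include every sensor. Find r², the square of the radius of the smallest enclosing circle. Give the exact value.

Call the three points A, B, C in the order given.
Side lengths²: AB² = 52, AC² = 49, BC² = 45.
Since AB² = 52 < 49 + 45 = 94, the triangle is acute, so the smallest enclosing circle is the circumcircle.
Circumcentre = (0.5, 0), r² = 16.25.

16.25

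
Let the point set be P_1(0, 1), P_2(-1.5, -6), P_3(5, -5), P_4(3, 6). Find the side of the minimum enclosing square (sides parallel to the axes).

The bounding box has width 6.5 and height 12.
An axis-aligned square enclosing the set must have side ≥ max(width, height).
So the minimum side is max(6.5, 12) = 12.

12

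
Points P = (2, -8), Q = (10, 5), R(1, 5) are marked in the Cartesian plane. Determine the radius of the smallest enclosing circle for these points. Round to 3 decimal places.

Side lengths²: PQ² = 233, PR² = 170, QR² = 81.
Since PQ² = 233 < 170 + 81 = 251, the triangle is acute, so the smallest enclosing circle is the circumcircle.
Circumcentre = (5.5, -31/26), r² = 19805/338.
r = √(19805/338) ≈ 7.655.

7.655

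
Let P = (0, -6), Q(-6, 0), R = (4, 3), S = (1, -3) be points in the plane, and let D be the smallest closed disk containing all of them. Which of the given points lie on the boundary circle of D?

P, Q, R

The minimum enclosing circle of a finite set is fixed by two of the points (as a diameter) or three (as a circumcircle).
The minimum enclosing circle is determined by three boundary points: P, Q, R.
Their circumcentre is (-11/26, -11/26) with r² = 10573/338.
The farthest remaining point S is at distance² 2929/338 ≤ 10573/338.
The points at distance exactly r from the centre are P, Q, R — 3 points.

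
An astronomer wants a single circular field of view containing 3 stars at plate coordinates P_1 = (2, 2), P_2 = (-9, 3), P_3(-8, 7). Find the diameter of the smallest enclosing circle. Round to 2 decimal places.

11.31

Side lengths²: P_1P_2² = 122, P_1P_3² = 125, P_2P_3² = 17.
Since P_1P_3² = 125 < 122 + 17 = 139, the triangle is acute, so the smallest enclosing circle is the circumcircle.
Circumcentre = (-61/18, 67/18), r² = 5185/162.
Diameter = 2r = 2√(5185/162) ≈ 11.31.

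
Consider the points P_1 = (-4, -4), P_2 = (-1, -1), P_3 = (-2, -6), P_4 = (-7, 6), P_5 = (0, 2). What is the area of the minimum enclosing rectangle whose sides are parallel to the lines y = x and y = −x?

85

In coordinates u = x + y, v = x − y the rectangle is axis-aligned; the map (x,y)→(u,v) scales areas by 2.
u-values: -8, -2, -8, -1, 2; range = 2 − (-8) = 10.
v-values: 0, 0, 4, -13, -2; range = 4 − (-13) = 17.
Area = (10 × 17) / 2 = 85.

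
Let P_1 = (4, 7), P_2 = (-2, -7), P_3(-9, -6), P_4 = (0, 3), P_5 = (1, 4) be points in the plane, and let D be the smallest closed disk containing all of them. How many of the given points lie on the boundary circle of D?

A smallest enclosing disk is always determined by at most three of the input points on its boundary.
The farthest pair is P_1–P_3 with squared distance 338. The circle on this segment as diameter has centre (-2.5, 0.5) and r² = 338/4 = 84.5.
Check P_2: distance² to centre = 56.5 ≤ 84.5, so it lies inside.
All remaining points lie in this disk, and no smaller disk contains both endpoints, so this is the minimum enclosing circle.
The points at distance exactly r from the centre are P_1, P_3 — 2 points.

2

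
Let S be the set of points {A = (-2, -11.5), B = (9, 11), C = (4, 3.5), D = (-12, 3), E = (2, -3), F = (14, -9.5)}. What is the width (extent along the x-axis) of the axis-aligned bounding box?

26

max x = 14, min x = -12, so width = 26.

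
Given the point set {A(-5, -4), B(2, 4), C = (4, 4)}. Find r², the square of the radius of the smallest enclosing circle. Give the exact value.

Side lengths²: AB² = 113, AC² = 145, BC² = 4.
Since AC² = 145 ≥ 113 + 4 = 117, the angle opposite AC is not acute, so the smallest enclosing circle has AC as diameter.
Centre = midpoint of AC = (-0.5, 0), r² = 145/4 = 36.25.

36.25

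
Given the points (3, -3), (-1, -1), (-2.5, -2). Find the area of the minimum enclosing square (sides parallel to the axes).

The bounding box has width 5.5 and height 2.
An axis-aligned square enclosing the set must have side ≥ max(width, height).
So the minimum side is max(5.5, 2) = 5.5.
Area = 5.5² = 30.25.

30.25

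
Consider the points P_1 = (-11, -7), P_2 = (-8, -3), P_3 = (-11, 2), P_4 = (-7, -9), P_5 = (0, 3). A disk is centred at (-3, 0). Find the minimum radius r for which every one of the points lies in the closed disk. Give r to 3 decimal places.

The required radius is the distance from (-3, 0) to the farthest point.
Squared distances: 113, 34, 68, 97, 18.
Maximum is 113, attained at P_1.
r = √113 ≈ 10.630.

10.630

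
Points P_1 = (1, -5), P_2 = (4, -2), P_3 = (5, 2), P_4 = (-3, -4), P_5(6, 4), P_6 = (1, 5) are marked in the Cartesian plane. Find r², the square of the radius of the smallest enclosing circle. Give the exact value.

36.25

By Welzl's lemma the MEC is supported by two points (diametrically opposite) or three points (on a circumcircle).
The farthest pair is P_4–P_5 with squared distance 145. The circle on this segment as diameter has centre (1.5, 0) and r² = 145/4 = 36.25.
Check P_1: distance² to centre = 25.25 ≤ 36.25, so it lies inside.
All remaining points lie in this disk, and no smaller disk contains both endpoints, so this is the minimum enclosing circle.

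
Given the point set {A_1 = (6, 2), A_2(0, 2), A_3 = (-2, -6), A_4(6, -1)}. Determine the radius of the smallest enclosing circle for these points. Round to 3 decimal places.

By Welzl's lemma the MEC is supported by two points (diametrically opposite) or three points (on a circumcircle).
The farthest pair is A_1–A_3 with squared distance 128. The circle on this segment as diameter has centre (2, -2) and r² = 128/4 = 32.
Check A_2: distance² to centre = 20 ≤ 32, so it lies inside.
All remaining points lie in this disk, and no smaller disk contains both endpoints, so this is the minimum enclosing circle.
r = √32 ≈ 5.657.

5.657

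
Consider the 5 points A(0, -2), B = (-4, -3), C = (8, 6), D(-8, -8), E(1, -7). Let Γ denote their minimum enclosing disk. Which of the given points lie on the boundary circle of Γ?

C, D

By Welzl's lemma the MEC is supported by two points (diametrically opposite) or three points (on a circumcircle).
The farthest pair is C–D with squared distance 452. The circle on this segment as diameter has centre (0, -1) and r² = 452/4 = 113.
Check A: distance² to centre = 1 ≤ 113, so it lies inside.
All remaining points lie in this disk, and no smaller disk contains both endpoints, so this is the minimum enclosing circle.
The points at distance exactly r from the centre are C, D — 2 points.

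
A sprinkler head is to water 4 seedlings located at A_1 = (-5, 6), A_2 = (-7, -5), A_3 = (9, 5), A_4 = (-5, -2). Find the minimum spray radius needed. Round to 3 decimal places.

9.434

By Welzl's lemma the MEC is supported by two points (diametrically opposite) or three points (on a circumcircle).
The farthest pair is A_2–A_3 with squared distance 356. The circle on this segment as diameter has centre (1, 0) and r² = 356/4 = 89.
Check A_1: distance² to centre = 72 ≤ 89, so it lies inside.
All remaining points lie in this disk, and no smaller disk contains both endpoints, so this is the minimum enclosing circle.
r = √89 ≈ 9.434.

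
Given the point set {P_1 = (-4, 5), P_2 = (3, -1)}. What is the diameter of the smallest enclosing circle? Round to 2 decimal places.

The smallest circle enclosing two points has them as diameter endpoints.
Centre = midpoint = (-0.5, 2); r² = |P_1P_2|²/4 = 85/4 = 21.25.
Diameter = 2r = 2√(21.25) ≈ 9.22.

9.22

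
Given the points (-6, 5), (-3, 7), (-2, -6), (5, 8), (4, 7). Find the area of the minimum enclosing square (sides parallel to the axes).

The bounding box has width 11 and height 14.
An axis-aligned square enclosing the set must have side ≥ max(width, height).
So the minimum side is max(11, 14) = 14.
Area = 14² = 196.

196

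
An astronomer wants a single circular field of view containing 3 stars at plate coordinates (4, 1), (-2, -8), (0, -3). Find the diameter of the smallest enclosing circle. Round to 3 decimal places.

10.817

Call the three points A, B, C in the order given.
Side lengths²: AB² = 117, AC² = 32, BC² = 29.
Since AB² = 117 ≥ 32 + 29 = 61, the angle opposite AB is not acute, so the smallest enclosing circle has AB as diameter.
Centre = midpoint of AB = (1, -3.5), r² = 117/4 = 29.25.
Diameter = 2r = 2√(29.25) ≈ 10.817.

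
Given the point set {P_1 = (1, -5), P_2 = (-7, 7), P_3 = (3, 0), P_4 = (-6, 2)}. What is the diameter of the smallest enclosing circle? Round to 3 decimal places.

14.422

A smallest enclosing disk is always determined by at most three of the input points on its boundary.
The farthest pair is P_1–P_2 with squared distance 208. The circle on this segment as diameter has centre (-3, 1) and r² = 208/4 = 52.
Check P_3: distance² to centre = 37 ≤ 52, so it lies inside.
All remaining points lie in this disk, and no smaller disk contains both endpoints, so this is the minimum enclosing circle.
Diameter = 2r = 2√52 ≈ 14.422.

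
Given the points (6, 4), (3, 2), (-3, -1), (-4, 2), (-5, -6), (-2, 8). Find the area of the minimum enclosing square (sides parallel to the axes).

The bounding box has width 11 and height 14.
An axis-aligned square enclosing the set must have side ≥ max(width, height).
So the minimum side is max(11, 14) = 14.
Area = 14² = 196.

196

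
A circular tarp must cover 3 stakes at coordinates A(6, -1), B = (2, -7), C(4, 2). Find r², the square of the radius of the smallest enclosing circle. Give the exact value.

21.25

Side lengths²: AB² = 52, AC² = 13, BC² = 85.
Since BC² = 85 ≥ 52 + 13 = 65, the angle opposite BC is not acute, so the smallest enclosing circle has BC as diameter.
Centre = midpoint of BC = (3, -2.5), r² = 85/4 = 21.25.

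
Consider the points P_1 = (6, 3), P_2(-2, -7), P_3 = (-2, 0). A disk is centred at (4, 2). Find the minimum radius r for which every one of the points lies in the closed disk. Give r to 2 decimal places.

10.82

The required radius is the distance from (4, 2) to the farthest point.
Squared distances: 5, 117, 40.
Maximum is 117, attained at P_2.
r = √117 ≈ 10.82.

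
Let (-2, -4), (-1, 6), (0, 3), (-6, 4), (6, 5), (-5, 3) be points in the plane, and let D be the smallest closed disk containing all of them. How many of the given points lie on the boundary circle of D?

The minimum enclosing circle of a finite set is fixed by two of the points (as a diameter) or three (as a circumcircle).
The minimum enclosing circle is determined by three boundary points: (-2, -4), (-6, 4), (6, 5).
Their circumcentre is (0.2, 2.1) with r² = 42.05.
The farthest remaining point (-5, 3) is at distance² 27.85 ≤ 42.05.
The points at distance exactly r from the centre are (-2, -4), (-6, 4), (6, 5) — 3 points.

3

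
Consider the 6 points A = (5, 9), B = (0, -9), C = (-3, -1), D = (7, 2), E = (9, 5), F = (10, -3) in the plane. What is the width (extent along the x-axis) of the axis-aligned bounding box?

13

max x = 10, min x = -3, so width = 13.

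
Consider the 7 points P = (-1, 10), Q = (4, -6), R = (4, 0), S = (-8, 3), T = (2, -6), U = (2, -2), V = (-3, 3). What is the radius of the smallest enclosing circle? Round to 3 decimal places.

8.467

A smallest enclosing disk is always determined by at most three of the input points on its boundary.
The minimum enclosing circle is determined by three boundary points: P, Q, S.
Their circumcentre is (5/14, 23/14) with r² = 7025/98.
The farthest remaining point T is at distance² 5989/98 ≤ 7025/98.
r = √(7025/98) ≈ 8.467.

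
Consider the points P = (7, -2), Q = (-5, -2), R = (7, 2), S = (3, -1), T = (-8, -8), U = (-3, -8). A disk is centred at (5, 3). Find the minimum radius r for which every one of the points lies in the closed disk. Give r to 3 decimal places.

The required radius is the distance from (5, 3) to the farthest point.
Squared distances: 29, 125, 5, 20, 290, 185.
Maximum is 290, attained at T.
r = √290 ≈ 17.029.

17.029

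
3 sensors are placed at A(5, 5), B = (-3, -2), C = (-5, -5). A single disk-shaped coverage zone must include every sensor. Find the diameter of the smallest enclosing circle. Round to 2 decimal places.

14.14

Side lengths²: AB² = 113, AC² = 200, BC² = 13.
Since AC² = 200 ≥ 113 + 13 = 126, the angle opposite AC is not acute, so the smallest enclosing circle has AC as diameter.
Centre = midpoint of AC = (0, 0), r² = 200/4 = 50.
Diameter = 2r = 2√50 ≈ 14.14.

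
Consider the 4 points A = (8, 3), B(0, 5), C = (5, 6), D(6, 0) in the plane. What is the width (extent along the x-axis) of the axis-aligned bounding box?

8

max x = 8, min x = 0, so width = 8.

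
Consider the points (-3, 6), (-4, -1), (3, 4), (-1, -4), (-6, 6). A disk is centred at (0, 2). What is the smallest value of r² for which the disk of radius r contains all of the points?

The required radius is the distance from (0, 2) to the farthest point.
Squared distances: 25, 25, 13, 37, 52.
Maximum is 52, attained at (-6, 6).

52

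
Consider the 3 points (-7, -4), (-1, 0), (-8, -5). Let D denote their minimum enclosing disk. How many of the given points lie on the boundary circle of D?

Call the three points A, B, C in the order given.
Side lengths²: AB² = 52, AC² = 2, BC² = 74.
Since BC² = 74 ≥ 52 + 2 = 54, the angle opposite BC is not acute, so the smallest enclosing circle has BC as diameter.
Centre = midpoint of BC = (-4.5, -2.5), r² = 74/4 = 18.5.
The points at distance exactly r from the centre are (-1, 0), (-8, -5) — 2 points.

2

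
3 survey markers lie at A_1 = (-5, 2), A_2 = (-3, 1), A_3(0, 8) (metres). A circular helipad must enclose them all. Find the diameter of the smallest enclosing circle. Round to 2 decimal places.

7.82

Side lengths²: A_1A_2² = 5, A_1A_3² = 61, A_2A_3² = 58.
Since A_1A_3² = 61 < 58 + 5 = 63, the triangle is acute, so the smallest enclosing circle is the circumcircle.
Circumcentre = (-79/34, 165/34), r² = 8845/578.
Diameter = 2r = 2√(8845/578) ≈ 7.82.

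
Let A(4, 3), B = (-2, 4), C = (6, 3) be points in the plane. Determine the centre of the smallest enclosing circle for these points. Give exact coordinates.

(2, 3.5)

Side lengths²: AB² = 37, AC² = 4, BC² = 65.
Since BC² = 65 ≥ 37 + 4 = 41, the angle opposite BC is not acute, so the smallest enclosing circle has BC as diameter.
Centre = midpoint of BC = (2, 3.5), r² = 65/4 = 16.25.
Centre = (2, 3.5).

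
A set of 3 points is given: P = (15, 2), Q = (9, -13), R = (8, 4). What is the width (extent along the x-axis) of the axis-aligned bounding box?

max x = 15, min x = 8, so width = 7.

7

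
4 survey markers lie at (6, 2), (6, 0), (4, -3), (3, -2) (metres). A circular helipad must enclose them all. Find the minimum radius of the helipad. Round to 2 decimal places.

2.69

The minimum enclosing circle of a finite set is fixed by two of the points (as a diameter) or three (as a circumcircle).
The farthest pair is (6, 2)–(4, -3) with squared distance 29. The circle on this segment as diameter has centre (5, -0.5) and r² = 29/4 = 7.25.
Check (6, 0): distance² to centre = 1.25 ≤ 7.25, so it lies inside.
All remaining points lie in this disk, and no smaller disk contains both endpoints, so this is the minimum enclosing circle.
r = √(7.25) ≈ 2.69.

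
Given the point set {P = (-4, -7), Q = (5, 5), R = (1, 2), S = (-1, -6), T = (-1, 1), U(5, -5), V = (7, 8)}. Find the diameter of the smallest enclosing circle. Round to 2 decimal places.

18.60

By Welzl's lemma the MEC is supported by two points (diametrically opposite) or three points (on a circumcircle).
The farthest pair is P–V with squared distance 346. The circle on this segment as diameter has centre (1.5, 0.5) and r² = 346/4 = 86.5.
Check Q: distance² to centre = 32.5 ≤ 86.5, so it lies inside.
All remaining points lie in this disk, and no smaller disk contains both endpoints, so this is the minimum enclosing circle.
Diameter = 2r = 2√(86.5) ≈ 18.60.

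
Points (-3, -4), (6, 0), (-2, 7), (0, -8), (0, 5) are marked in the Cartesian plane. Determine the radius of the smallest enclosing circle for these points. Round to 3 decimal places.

7.566

By Welzl's lemma the MEC is supported by two points (diametrically opposite) or three points (on a circumcircle).
The farthest pair is (-2, 7)–(0, -8) with squared distance 229. The circle on this segment as diameter has centre (-1, -0.5) and r² = 229/4 = 57.25.
Check (-3, -4): distance² to centre = 16.25 ≤ 57.25, so it lies inside.
All remaining points lie in this disk, and no smaller disk contains both endpoints, so this is the minimum enclosing circle.
r = √(57.25) ≈ 7.566.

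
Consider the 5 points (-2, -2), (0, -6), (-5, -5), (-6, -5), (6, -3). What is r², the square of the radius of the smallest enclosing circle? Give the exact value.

By Welzl's lemma the MEC is supported by two points (diametrically opposite) or three points (on a circumcircle).
The farthest pair is (-6, -5)–(6, -3) with squared distance 148. The circle on this segment as diameter has centre (0, -4) and r² = 148/4 = 37.
Check (-2, -2): distance² to centre = 8 ≤ 37, so it lies inside.
All remaining points lie in this disk, and no smaller disk contains both endpoints, so this is the minimum enclosing circle.

37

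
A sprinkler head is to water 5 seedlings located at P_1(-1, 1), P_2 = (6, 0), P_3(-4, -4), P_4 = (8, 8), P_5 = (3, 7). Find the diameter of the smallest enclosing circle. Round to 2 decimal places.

By Welzl's lemma the MEC is supported by two points (diametrically opposite) or three points (on a circumcircle).
The farthest pair is P_3–P_4 with squared distance 288. The circle on this segment as diameter has centre (2, 2) and r² = 288/4 = 72.
Check P_1: distance² to centre = 10 ≤ 72, so it lies inside.
All remaining points lie in this disk, and no smaller disk contains both endpoints, so this is the minimum enclosing circle.
Diameter = 2r = 2√72 ≈ 16.97.

16.97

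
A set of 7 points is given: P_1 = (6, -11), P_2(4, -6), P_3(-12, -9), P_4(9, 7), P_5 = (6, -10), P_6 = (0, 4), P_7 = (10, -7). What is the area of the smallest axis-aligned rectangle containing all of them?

x ranges over [-12, 10], width 22.
y ranges over [-11, 7], height 18.
Area = 22 × 18 = 396.

396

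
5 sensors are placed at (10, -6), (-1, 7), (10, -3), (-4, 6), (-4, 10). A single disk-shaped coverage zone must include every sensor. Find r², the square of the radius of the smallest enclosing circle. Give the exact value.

113

The minimum enclosing circle of a finite set is fixed by two of the points (as a diameter) or three (as a circumcircle).
The farthest pair is (10, -6)–(-4, 10) with squared distance 452. The circle on this segment as diameter has centre (3, 2) and r² = 452/4 = 113.
Check (-1, 7): distance² to centre = 41 ≤ 113, so it lies inside.
All remaining points lie in this disk, and no smaller disk contains both endpoints, so this is the minimum enclosing circle.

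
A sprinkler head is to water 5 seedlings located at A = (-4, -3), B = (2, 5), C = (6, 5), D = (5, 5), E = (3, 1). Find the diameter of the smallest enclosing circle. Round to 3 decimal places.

The minimum enclosing circle of a finite set is fixed by two of the points (as a diameter) or three (as a circumcircle).
The farthest pair is A–C with squared distance 164. The circle on this segment as diameter has centre (1, 1) and r² = 164/4 = 41.
Check B: distance² to centre = 17 ≤ 41, so it lies inside.
All remaining points lie in this disk, and no smaller disk contains both endpoints, so this is the minimum enclosing circle.
Diameter = 2r = 2√41 ≈ 12.806.

12.806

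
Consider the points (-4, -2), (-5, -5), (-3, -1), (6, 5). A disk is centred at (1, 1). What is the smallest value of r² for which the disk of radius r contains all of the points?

72

The required radius is the distance from (1, 1) to the farthest point.
Squared distances: 34, 72, 20, 41.
Maximum is 72, attained at (-5, -5).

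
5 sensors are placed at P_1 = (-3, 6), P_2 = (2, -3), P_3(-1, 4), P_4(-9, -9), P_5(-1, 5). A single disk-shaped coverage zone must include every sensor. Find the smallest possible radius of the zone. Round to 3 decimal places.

A smallest enclosing disk is always determined by at most three of the input points on its boundary.
The minimum enclosing circle is determined by three boundary points: P_1, P_4, P_5.
Their circumcentre is (-67/12, -5/3) with r² = 9425/144.
The farthest remaining point P_2 is at distance² 8537/144 ≤ 9425/144.
r = √(9425/144) ≈ 8.090.

8.090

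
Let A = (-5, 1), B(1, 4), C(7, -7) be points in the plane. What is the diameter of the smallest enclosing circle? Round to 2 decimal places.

14.42

Side lengths²: AB² = 45, AC² = 208, BC² = 157.
Since AC² = 208 ≥ 157 + 45 = 202, the angle opposite AC is not acute, so the smallest enclosing circle has AC as diameter.
Centre = midpoint of AC = (1, -3), r² = 208/4 = 52.
Diameter = 2r = 2√52 ≈ 14.42.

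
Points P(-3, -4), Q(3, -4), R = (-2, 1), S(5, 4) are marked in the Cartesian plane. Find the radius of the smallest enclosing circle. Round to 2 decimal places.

The farthest pair is P–S with squared distance 128. The circle on this segment as diameter has centre (1, 0) and r² = 128/4 = 32.
Check Q: distance² to centre = 20 ≤ 32, so it lies inside.
All remaining points lie in this disk, and no smaller disk contains both endpoints, so this is the minimum enclosing circle.
r = √32 ≈ 5.66.

5.66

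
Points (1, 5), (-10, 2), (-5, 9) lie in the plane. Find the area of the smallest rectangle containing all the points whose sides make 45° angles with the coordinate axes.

In coordinates u = x + y, v = x − y the rectangle is axis-aligned; the map (x,y)→(u,v) scales areas by 2.
u-values: 6, -8, 4; range = 6 − (-8) = 14.
v-values: -4, -12, -14; range = -4 − (-14) = 10.
Area = (14 × 10) / 2 = 70.

70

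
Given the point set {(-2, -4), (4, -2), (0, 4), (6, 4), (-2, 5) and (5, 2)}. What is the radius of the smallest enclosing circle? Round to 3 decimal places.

The minimum enclosing circle is determined by three boundary points: (-2, -4), (6, 4), (-2, 5).
Their circumcentre is (1.5, 0.5) with r² = 32.5.
The farthest remaining point (0, 4) is at distance² 14.5 ≤ 32.5.
r = √(32.5) ≈ 5.701.

5.701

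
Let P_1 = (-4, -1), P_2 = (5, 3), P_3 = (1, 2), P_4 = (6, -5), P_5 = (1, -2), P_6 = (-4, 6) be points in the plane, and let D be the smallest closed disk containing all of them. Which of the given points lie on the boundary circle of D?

By Welzl's lemma the MEC is supported by two points (diametrically opposite) or three points (on a circumcircle).
The farthest pair is P_4–P_6 with squared distance 221. The circle on this segment as diameter has centre (1, 0.5) and r² = 221/4 = 55.25.
Check P_1: distance² to centre = 27.25 ≤ 55.25, so it lies inside.
All remaining points lie in this disk, and no smaller disk contains both endpoints, so this is the minimum enclosing circle.
The points at distance exactly r from the centre are P_4, P_6 — 2 points.

P_4, P_6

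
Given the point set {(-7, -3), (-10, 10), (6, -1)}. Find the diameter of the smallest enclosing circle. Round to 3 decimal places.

Call the three points A, B, C in the order given.
Side lengths²: AB² = 178, AC² = 173, BC² = 377.
Since BC² = 377 ≥ 178 + 173 = 351, the angle opposite BC is not acute, so the smallest enclosing circle has BC as diameter.
Centre = midpoint of BC = (-2, 4.5), r² = 377/4 = 94.25.
Diameter = 2r = 2√(94.25) ≈ 19.416.

19.416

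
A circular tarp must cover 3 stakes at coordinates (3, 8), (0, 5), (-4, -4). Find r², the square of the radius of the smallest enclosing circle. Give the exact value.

48.25

Call the three points A, B, C in the order given.
Side lengths²: AB² = 18, AC² = 193, BC² = 97.
Since AC² = 193 ≥ 97 + 18 = 115, the angle opposite AC is not acute, so the smallest enclosing circle has AC as diameter.
Centre = midpoint of AC = (-0.5, 2), r² = 193/4 = 48.25.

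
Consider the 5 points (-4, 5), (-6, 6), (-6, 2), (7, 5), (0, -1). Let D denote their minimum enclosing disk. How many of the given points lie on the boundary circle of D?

3

By Welzl's lemma the MEC is supported by two points (diametrically opposite) or three points (on a circumcircle).
The minimum enclosing circle is determined by three boundary points: (-6, 6), (-6, 2), (7, 5).
Their circumcentre is (5/13, 4) with r² = 7565/169.
The farthest remaining point (0, -1) is at distance² 4250/169 ≤ 7565/169.
The points at distance exactly r from the centre are (-6, 6), (-6, 2), (7, 5) — 3 points.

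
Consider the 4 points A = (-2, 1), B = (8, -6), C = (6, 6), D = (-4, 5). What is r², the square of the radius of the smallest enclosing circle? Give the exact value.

66.25

The farthest pair is B–D with squared distance 265. The circle on this segment as diameter has centre (2, -0.5) and r² = 265/4 = 66.25.
Check A: distance² to centre = 18.25 ≤ 66.25, so it lies inside.
All remaining points lie in this disk, and no smaller disk contains both endpoints, so this is the minimum enclosing circle.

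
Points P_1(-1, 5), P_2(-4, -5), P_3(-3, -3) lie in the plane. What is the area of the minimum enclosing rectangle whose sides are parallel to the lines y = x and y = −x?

In coordinates u = x + y, v = x − y the rectangle is axis-aligned; the map (x,y)→(u,v) scales areas by 2.
u-values: 4, -9, -6; range = 4 − (-9) = 13.
v-values: -6, 1, 0; range = 1 − (-6) = 7.
Area = (13 × 7) / 2 = 45.5.

45.5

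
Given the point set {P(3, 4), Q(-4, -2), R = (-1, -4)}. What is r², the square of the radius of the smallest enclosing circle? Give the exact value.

21.58203125

Side lengths²: PQ² = 85, PR² = 80, QR² = 13.
Since PQ² = 85 < 80 + 13 = 93, the triangle is acute, so the smallest enclosing circle is the circumcircle.
Circumcentre = (-0.125, 0.5625), r² = 21.58203125.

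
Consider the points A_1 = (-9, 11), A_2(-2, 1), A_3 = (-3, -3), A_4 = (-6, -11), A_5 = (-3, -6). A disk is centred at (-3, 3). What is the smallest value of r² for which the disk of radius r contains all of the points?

The required radius is the distance from (-3, 3) to the farthest point.
Squared distances: 100, 5, 36, 205, 81.
Maximum is 205, attained at A_4.

205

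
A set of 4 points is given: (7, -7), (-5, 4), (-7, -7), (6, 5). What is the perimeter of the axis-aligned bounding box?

52

Width = max x − min x = 7 − (-7) = 14.
Height = max y − min y = 5 − (-7) = 12.
Perimeter = 2(14 + 12) = 52.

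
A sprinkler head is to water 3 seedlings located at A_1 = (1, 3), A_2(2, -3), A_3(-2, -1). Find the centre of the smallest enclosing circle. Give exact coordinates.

(21/22, -1/11)

Side lengths²: A_1A_2² = 37, A_1A_3² = 25, A_2A_3² = 20.
Since A_1A_2² = 37 < 25 + 20 = 45, the triangle is acute, so the smallest enclosing circle is the circumcircle.
Circumcentre = (21/22, -1/11), r² = 4625/484.
Centre = (21/22, -1/11).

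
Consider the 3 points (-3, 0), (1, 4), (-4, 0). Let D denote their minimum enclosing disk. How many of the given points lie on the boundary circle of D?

Call the three points A, B, C in the order given.
Side lengths²: AB² = 32, AC² = 1, BC² = 41.
Since BC² = 41 ≥ 32 + 1 = 33, the angle opposite BC is not acute, so the smallest enclosing circle has BC as diameter.
Centre = midpoint of BC = (-1.5, 2), r² = 41/4 = 10.25.
The points at distance exactly r from the centre are (1, 4), (-4, 0) — 2 points.

2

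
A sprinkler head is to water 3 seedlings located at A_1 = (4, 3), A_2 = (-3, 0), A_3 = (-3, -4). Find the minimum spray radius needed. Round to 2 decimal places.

Side lengths²: A_1A_2² = 58, A_1A_3² = 98, A_2A_3² = 16.
Since A_1A_3² = 98 ≥ 58 + 16 = 74, the angle opposite A_1A_3 is not acute, so the smallest enclosing circle has A_1A_3 as diameter.
Centre = midpoint of A_1A_3 = (0.5, -0.5), r² = 98/4 = 24.5.
r = √(24.5) ≈ 4.95.

4.95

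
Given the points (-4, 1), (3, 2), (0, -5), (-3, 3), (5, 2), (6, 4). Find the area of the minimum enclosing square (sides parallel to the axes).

100

The bounding box has width 10 and height 9.
An axis-aligned square enclosing the set must have side ≥ max(width, height).
So the minimum side is max(10, 9) = 10.
Area = 10² = 100.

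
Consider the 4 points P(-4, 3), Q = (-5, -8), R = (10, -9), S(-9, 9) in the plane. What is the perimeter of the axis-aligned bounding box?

74

Width = max x − min x = 10 − (-9) = 19.
Height = max y − min y = 9 − (-9) = 18.
Perimeter = 2(19 + 18) = 74.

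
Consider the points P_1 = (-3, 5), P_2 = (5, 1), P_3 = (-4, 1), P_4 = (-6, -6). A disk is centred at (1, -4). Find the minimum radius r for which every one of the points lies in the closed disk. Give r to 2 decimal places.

The required radius is the distance from (1, -4) to the farthest point.
Squared distances: 97, 41, 50, 53.
Maximum is 97, attained at P_1.
r = √97 ≈ 9.85.

9.85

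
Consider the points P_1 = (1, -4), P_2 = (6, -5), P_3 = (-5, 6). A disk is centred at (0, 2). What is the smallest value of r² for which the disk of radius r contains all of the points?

The required radius is the distance from (0, 2) to the farthest point.
Squared distances: 37, 85, 41.
Maximum is 85, attained at P_2.

85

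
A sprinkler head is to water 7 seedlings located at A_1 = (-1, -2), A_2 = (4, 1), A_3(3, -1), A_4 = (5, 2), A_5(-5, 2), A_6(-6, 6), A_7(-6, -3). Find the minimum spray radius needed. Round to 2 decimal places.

6.43

A smallest enclosing disk is always determined by at most three of the input points on its boundary.
The minimum enclosing circle is determined by three boundary points: A_4, A_6, A_7.
Their circumcentre is (-31/22, 1.5) with r² = 10001/242.
The farthest remaining point A_2 is at distance² 7141/242 ≤ 10001/242.
r = √(10001/242) ≈ 6.43.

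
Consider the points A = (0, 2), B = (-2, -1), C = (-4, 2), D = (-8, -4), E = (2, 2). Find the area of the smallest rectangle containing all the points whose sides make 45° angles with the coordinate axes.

48

In coordinates u = x + y, v = x − y the rectangle is axis-aligned; the map (x,y)→(u,v) scales areas by 2.
u-values: 2, -3, -2, -12, 4; range = 4 − (-12) = 16.
v-values: -2, -1, -6, -4, 0; range = 0 − (-6) = 6.
Area = (16 × 6) / 2 = 48.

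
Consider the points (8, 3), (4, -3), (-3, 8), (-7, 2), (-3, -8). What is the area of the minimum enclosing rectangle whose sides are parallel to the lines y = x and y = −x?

198

In coordinates u = x + y, v = x − y the rectangle is axis-aligned; the map (x,y)→(u,v) scales areas by 2.
u-values: 11, 1, 5, -5, -11; range = 11 − (-11) = 22.
v-values: 5, 7, -11, -9, 5; range = 7 − (-11) = 18.
Area = (22 × 18) / 2 = 198.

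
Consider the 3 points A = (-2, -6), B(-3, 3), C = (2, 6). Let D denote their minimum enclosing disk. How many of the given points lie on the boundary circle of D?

Side lengths²: AB² = 82, AC² = 160, BC² = 34.
Since AC² = 160 ≥ 82 + 34 = 116, the angle opposite AC is not acute, so the smallest enclosing circle has AC as diameter.
Centre = midpoint of AC = (0, 0), r² = 160/4 = 40.
The points at distance exactly r from the centre are A, C — 2 points.

2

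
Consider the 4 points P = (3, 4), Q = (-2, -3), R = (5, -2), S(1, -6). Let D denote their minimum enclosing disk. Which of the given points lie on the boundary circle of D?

P, S

A smallest enclosing disk is always determined by at most three of the input points on its boundary.
The farthest pair is P–S with squared distance 104. The circle on this segment as diameter has centre (2, -1) and r² = 104/4 = 26.
Check Q: distance² to centre = 20 ≤ 26, so it lies inside.
All remaining points lie in this disk, and no smaller disk contains both endpoints, so this is the minimum enclosing circle.
The points at distance exactly r from the centre are P, S — 2 points.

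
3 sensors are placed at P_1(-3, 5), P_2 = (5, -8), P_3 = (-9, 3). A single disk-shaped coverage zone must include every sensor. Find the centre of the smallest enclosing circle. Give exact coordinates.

(-2, -2.5)

Side lengths²: P_1P_2² = 233, P_1P_3² = 40, P_2P_3² = 317.
Since P_2P_3² = 317 ≥ 233 + 40 = 273, the angle opposite P_2P_3 is not acute, so the smallest enclosing circle has P_2P_3 as diameter.
Centre = midpoint of P_2P_3 = (-2, -2.5), r² = 317/4 = 79.25.
Centre = (-2, -2.5).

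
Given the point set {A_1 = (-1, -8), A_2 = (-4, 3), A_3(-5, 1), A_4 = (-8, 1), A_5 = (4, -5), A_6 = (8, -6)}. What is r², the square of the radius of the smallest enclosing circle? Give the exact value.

76.25

The farthest pair is A_4–A_6 with squared distance 305. The circle on this segment as diameter has centre (0, -2.5) and r² = 305/4 = 76.25.
Check A_1: distance² to centre = 31.25 ≤ 76.25, so it lies inside.
All remaining points lie in this disk, and no smaller disk contains both endpoints, so this is the minimum enclosing circle.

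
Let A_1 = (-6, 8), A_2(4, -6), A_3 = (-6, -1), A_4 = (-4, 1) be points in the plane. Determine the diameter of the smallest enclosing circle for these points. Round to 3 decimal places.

A smallest enclosing disk is always determined by at most three of the input points on its boundary.
The farthest pair is A_1–A_2 with squared distance 296. The circle on this segment as diameter has centre (-1, 1) and r² = 296/4 = 74.
Check A_3: distance² to centre = 29 ≤ 74, so it lies inside.
All remaining points lie in this disk, and no smaller disk contains both endpoints, so this is the minimum enclosing circle.
Diameter = 2r = 2√74 ≈ 17.205.

17.205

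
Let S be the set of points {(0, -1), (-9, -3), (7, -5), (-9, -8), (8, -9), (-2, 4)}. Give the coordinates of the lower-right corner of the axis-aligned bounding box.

(8, -9)

x-range [-9, 8], y-range [-9, 4].
The lower-right corner is (8, -9).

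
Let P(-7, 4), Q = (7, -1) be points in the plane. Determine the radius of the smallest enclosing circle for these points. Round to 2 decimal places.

The smallest circle enclosing two points has them as diameter endpoints.
Centre = midpoint = (0, 1.5); r² = |PQ|²/4 = 221/4 = 55.25.
r = √(55.25) ≈ 7.43.

7.43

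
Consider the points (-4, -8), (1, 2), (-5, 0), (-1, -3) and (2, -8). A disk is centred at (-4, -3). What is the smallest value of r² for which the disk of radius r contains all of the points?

61

The required radius is the distance from (-4, -3) to the farthest point.
Squared distances: 25, 50, 10, 9, 61.
Maximum is 61, attained at (2, -8).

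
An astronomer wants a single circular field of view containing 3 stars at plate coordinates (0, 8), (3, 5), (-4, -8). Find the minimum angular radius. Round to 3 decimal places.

8.246

Call the three points A, B, C in the order given.
Side lengths²: AB² = 18, AC² = 272, BC² = 218.
Since AC² = 272 ≥ 218 + 18 = 236, the angle opposite AC is not acute, so the smallest enclosing circle has AC as diameter.
Centre = midpoint of AC = (-2, 0), r² = 272/4 = 68.
r = √68 ≈ 8.246.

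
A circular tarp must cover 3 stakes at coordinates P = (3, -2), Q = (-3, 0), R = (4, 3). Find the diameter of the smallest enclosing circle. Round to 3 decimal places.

Side lengths²: PQ² = 40, PR² = 26, QR² = 58.
Since QR² = 58 < 40 + 26 = 66, the triangle is acute, so the smallest enclosing circle is the circumcircle.
Circumcentre = (0.6875, 1.0625), r² = 14.7265625.
Diameter = 2r = 2√(14.7265625) ≈ 7.675.

7.675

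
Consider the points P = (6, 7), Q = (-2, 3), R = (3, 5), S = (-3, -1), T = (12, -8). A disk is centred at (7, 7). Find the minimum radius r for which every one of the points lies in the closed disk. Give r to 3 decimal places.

The required radius is the distance from (7, 7) to the farthest point.
Squared distances: 1, 97, 20, 164, 250.
Maximum is 250, attained at T.
r = √250 ≈ 15.811.

15.811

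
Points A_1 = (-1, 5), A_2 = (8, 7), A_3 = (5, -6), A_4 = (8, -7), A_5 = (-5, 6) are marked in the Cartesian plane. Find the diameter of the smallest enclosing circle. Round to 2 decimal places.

A smallest enclosing disk is always determined by at most three of the input points on its boundary.
The minimum enclosing circle is determined by three boundary points: A_2, A_4, A_5.
Their circumcentre is (2, 0) with r² = 85.
The farthest remaining point A_3 is at distance² 45 ≤ 85.
Diameter = 2r = 2√85 ≈ 18.44.

18.44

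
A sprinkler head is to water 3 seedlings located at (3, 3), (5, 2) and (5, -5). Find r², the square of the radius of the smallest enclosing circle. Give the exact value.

Call the three points A, B, C in the order given.
Side lengths²: AB² = 5, AC² = 68, BC² = 49.
Since AC² = 68 ≥ 49 + 5 = 54, the angle opposite AC is not acute, so the smallest enclosing circle has AC as diameter.
Centre = midpoint of AC = (4, -1), r² = 68/4 = 17.

17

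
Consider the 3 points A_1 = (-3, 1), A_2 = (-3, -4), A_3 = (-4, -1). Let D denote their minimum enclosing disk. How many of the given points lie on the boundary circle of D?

2

Side lengths²: A_1A_2² = 25, A_1A_3² = 5, A_2A_3² = 10.
Since A_1A_2² = 25 ≥ 10 + 5 = 15, the angle opposite A_1A_2 is not acute, so the smallest enclosing circle has A_1A_2 as diameter.
Centre = midpoint of A_1A_2 = (-3, -1.5), r² = 25/4 = 6.25.
The points at distance exactly r from the centre are A_1, A_2 — 2 points.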